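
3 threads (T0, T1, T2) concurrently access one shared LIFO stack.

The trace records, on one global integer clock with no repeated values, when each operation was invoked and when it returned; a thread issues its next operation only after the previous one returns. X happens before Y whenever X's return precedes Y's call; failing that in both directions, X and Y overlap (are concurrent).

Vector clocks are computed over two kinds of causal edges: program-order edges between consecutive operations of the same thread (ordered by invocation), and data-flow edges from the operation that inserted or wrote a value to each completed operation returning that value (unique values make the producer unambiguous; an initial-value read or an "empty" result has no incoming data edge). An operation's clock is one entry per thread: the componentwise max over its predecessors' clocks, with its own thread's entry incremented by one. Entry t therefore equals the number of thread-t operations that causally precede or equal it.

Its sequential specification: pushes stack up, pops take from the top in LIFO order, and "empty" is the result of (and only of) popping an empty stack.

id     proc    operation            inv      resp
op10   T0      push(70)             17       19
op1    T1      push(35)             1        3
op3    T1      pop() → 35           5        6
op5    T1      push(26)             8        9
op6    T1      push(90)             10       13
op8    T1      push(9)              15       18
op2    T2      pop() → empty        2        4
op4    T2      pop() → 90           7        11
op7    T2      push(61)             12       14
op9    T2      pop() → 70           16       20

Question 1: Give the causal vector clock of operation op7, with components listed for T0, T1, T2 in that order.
(0, 4, 3)

root op op2, invoked 2: fresh clock plus T2's own tick → (0, 0, 1)
root op op1, invoked 1: fresh clock plus T1's own tick → (0, 1, 0)
root op op10, invoked 17: fresh clock plus T0's own tick → (1, 0, 0)
from VC(op1)=(0, 1, 0), op3 (invoked 5) maxes components and bumps T1 → (0, 2, 0)
from VC(op3)=(0, 2, 0), op5 (invoked 8) maxes components and bumps T1 → (0, 3, 0)
from VC(op5)=(0, 3, 0), op6 (invoked 10) maxes components and bumps T1 → (0, 4, 0)
from VC(op6)=(0, 4, 0), op8 (invoked 15) maxes components and bumps T1 → (0, 5, 0)
from VC(op2)=(0, 0, 1), VC(op6)=(0, 4, 0), op4 (invoked 7) maxes components and bumps T2 → (0, 4, 2)
from VC(op4)=(0, 4, 2), op7 (invoked 12) maxes components and bumps T2 → (0, 4, 3)
from VC(op7)=(0, 4, 3), VC(op10)=(1, 0, 0), op9 (invoked 16) maxes components and bumps T2 → (1, 4, 4)
target: VC(op7) = (0, 4, 3)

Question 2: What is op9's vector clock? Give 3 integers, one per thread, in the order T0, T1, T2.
(1, 4, 4)

invoked at 2, op2 has no predecessors; its own T2 bump gives (0, 0, 1)
invoked at 1, op1 has no predecessors; its own T1 bump gives (0, 1, 0)
invoked at 17, op10 has no predecessors; its own T0 bump gives (1, 0, 0)
op3 (invocation 5): componentwise max over VC(op1)=(0, 1, 0), +1 at T1, giving (0, 2, 0)
op5 (invocation 8): componentwise max over VC(op3)=(0, 2, 0), +1 at T1, giving (0, 3, 0)
op6 (invocation 10): componentwise max over VC(op5)=(0, 3, 0), +1 at T1, giving (0, 4, 0)
op8 (invocation 15): componentwise max over VC(op6)=(0, 4, 0), +1 at T1, giving (0, 5, 0)
op4 (invocation 7): componentwise max over VC(op2)=(0, 0, 1), VC(op6)=(0, 4, 0), +1 at T2, giving (0, 4, 2)
op7 (invocation 12): componentwise max over VC(op4)=(0, 4, 2), +1 at T2, giving (0, 4, 3)
op9 (invocation 16): componentwise max over VC(op7)=(0, 4, 3), VC(op10)=(1, 0, 0), +1 at T2, giving (1, 4, 4)
target: VC(op9) = (1, 4, 4)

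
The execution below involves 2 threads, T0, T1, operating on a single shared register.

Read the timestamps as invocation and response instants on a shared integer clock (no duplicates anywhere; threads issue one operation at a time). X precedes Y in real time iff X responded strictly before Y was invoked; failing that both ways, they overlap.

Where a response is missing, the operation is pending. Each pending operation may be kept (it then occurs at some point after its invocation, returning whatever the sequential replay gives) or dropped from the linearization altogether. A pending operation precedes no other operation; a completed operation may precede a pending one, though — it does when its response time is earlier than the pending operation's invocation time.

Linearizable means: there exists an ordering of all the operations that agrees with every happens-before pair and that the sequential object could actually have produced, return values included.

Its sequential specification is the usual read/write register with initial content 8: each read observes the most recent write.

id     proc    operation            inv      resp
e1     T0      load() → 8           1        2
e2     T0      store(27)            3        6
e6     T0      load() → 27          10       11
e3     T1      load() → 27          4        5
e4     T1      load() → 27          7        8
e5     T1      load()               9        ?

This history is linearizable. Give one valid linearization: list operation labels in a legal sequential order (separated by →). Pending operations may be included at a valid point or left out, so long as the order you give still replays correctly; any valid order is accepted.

1. e1 load() → 8, leaving value 8
2. e2 store(27), leaving value 27
3. e3 load() → 27, leaving value 27
4. e4 load() → 27, leaving value 27
5. e5 load() (pending, included), leaving value 27
6. e6 load() → 27, leaving value 27

e1 → e2 → e3 → e4 → e5 → e6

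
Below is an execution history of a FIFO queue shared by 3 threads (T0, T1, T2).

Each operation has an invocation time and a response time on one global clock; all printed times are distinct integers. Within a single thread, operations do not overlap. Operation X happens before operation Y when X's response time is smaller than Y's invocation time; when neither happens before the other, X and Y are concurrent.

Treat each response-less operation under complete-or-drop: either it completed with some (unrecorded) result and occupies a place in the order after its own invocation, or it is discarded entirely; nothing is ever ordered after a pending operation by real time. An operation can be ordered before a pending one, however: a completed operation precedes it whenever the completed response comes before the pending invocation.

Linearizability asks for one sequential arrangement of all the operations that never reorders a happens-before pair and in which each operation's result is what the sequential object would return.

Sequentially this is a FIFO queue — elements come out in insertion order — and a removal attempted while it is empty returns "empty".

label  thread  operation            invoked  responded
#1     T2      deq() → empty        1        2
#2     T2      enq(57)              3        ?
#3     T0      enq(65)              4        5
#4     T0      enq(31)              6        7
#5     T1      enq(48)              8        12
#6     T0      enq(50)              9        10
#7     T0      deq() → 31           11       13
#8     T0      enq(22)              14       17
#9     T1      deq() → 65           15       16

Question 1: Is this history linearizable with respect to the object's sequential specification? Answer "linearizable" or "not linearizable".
not linearizable

prefix check: 1..12 passes, 1..13 fails once #7's time-13 response joins
the 6 completed operations admit 3 real-time orders; each fails the FIFO queue replay
every completion of the 1 pending operation (#2) was checked; none linearizes
e.g. #1, #3, #4, #5, #6, #7 (pending dropped): illegal at step 6, since #7 deq() → 31 cannot apply there
e.g. #1, #3, #4, #6, #5, #7 (pending dropped): illegal at step 6, since #7 deq() → 31 cannot apply there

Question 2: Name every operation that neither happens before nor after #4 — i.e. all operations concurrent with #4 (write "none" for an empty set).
#2

#4 runs from 6 to 7; window-overlapping ops are concurrent
#1 [1,2]: before
#2 [3,…): concurrent
#3 [4,5]: before
#5 [8,12]: after
#6 [9,10]: after
#7 [11,13]: after
#8 [14,17]: after
#9 [15,16]: after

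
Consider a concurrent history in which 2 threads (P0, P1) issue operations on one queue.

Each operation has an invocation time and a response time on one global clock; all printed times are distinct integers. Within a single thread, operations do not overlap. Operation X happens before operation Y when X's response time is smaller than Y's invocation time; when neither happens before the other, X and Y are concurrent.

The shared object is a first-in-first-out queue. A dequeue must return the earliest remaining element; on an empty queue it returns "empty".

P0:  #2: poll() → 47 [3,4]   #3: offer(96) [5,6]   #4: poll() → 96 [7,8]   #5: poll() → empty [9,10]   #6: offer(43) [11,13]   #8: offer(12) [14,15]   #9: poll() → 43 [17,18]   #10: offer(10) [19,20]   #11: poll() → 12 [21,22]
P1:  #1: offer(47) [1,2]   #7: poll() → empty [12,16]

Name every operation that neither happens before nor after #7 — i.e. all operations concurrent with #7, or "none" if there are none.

concurrent with #7 ([12,16]): every op whose interval crosses 12..16
#1 [1,2]: before
#2 [3,4]: before
#3 [5,6]: before
#4 [7,8]: before
#5 [9,10]: before
#6 [11,13]: concurrent
#8 [14,15]: concurrent
#9 [17,18]: after
#10 [19,20]: after
#11 [21,22]: after

#6, #8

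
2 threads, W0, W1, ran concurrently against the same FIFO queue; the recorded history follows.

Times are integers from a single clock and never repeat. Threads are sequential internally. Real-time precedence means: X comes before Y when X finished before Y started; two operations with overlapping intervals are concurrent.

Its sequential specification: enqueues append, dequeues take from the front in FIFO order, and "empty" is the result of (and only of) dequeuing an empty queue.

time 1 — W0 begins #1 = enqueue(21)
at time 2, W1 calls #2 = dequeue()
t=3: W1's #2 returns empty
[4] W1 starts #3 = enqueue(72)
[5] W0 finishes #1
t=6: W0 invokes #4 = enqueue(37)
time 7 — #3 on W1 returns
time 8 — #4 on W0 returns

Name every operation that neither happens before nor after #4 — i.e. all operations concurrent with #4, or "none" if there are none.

#3

concurrent with #4 ([6,8]): every op whose interval crosses 6..8
#1 [1,5]: before
#2 [2,3]: before
#3 [4,7]: concurrent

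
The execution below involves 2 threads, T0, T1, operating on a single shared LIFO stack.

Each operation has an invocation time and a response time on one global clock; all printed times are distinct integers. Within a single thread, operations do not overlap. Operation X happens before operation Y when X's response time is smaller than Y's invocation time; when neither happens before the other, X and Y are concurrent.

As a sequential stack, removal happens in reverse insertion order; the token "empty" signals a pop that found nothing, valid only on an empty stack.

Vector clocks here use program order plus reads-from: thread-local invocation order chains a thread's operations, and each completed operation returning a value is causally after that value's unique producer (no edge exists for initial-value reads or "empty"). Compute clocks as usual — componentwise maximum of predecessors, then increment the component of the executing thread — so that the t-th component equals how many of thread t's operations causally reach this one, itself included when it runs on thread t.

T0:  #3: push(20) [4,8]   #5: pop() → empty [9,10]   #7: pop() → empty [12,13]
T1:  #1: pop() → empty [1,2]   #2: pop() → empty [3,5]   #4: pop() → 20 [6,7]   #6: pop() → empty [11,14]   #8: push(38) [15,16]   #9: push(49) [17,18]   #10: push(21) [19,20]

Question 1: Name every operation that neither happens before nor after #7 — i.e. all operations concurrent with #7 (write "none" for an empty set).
Answer: #6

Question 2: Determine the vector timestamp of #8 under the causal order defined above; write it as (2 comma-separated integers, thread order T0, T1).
Answer: (1, 5)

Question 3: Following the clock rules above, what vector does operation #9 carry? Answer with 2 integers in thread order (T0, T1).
Answer: (1, 6)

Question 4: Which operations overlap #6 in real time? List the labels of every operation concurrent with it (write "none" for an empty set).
Answer: #7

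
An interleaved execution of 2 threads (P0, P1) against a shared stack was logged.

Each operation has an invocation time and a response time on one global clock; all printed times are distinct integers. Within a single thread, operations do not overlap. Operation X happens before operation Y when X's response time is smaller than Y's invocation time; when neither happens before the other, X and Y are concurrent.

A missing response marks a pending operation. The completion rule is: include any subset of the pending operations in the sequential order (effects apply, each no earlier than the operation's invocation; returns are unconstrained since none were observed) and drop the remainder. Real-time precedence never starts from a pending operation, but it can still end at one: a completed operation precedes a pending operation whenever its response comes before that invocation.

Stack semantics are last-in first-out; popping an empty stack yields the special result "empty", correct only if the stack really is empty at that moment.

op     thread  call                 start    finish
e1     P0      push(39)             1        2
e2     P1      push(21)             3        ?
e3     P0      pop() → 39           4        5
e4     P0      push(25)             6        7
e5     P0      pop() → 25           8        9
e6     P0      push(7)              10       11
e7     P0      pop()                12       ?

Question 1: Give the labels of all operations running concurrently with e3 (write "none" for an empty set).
e2

e3 spans [4,5]; an op avoiding the whole window 4..5 is ordered, any other is concurrent
e1 [1,2]: before
e2 [3,…): concurrent
e4 [6,7]: after
e5 [8,9]: after
e6 [10,11]: after
e7 [12,…): after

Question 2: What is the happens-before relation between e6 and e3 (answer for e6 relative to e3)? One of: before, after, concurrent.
after

e6 spans [10,11], e3 spans [4,5]
resp(e3)=5 < inv(e6)=10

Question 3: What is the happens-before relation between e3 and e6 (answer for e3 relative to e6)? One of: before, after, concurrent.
before

e3 spans [4,5], e6 spans [10,11]
resp(e3)=5 < inv(e6)=10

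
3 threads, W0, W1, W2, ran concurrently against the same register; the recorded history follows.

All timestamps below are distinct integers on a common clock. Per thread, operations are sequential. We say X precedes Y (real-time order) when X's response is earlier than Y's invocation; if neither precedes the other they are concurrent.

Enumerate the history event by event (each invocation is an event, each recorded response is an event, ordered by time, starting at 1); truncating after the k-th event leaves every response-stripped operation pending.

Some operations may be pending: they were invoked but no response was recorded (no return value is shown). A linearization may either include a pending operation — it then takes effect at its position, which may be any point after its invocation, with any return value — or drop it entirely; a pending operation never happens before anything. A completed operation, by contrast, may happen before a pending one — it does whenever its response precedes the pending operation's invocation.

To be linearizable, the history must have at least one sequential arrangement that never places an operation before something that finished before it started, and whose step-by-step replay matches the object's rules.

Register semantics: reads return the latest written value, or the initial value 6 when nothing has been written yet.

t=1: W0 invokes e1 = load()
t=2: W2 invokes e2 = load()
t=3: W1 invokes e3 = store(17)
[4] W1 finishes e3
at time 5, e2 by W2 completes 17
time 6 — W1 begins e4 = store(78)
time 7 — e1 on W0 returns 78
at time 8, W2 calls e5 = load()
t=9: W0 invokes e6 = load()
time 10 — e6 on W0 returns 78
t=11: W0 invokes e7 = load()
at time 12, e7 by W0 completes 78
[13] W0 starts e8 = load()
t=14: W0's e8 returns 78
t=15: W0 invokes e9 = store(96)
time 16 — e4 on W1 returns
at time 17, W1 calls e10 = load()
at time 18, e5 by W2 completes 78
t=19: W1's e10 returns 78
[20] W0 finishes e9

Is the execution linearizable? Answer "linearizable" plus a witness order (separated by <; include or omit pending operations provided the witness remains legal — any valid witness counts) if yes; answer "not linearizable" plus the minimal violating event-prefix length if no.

linearizable — witness: e3 < e2 < e4 < e1 < e5 < e6 < e7 < e8 < e10 < e9

1. e3 store(17), leaving value 17
2. e2 load() → 17, leaving value 17
3. e4 store(78), leaving value 78
4. e1 load() → 78, leaving value 78
5. e5 load() → 78, leaving value 78
6. e6 load() → 78, leaving value 78
7. e7 load() → 78, leaving value 78
8. e8 load() → 78, leaving value 78
9. e10 load() → 78, leaving value 78
10. e9 store(96), leaving value 96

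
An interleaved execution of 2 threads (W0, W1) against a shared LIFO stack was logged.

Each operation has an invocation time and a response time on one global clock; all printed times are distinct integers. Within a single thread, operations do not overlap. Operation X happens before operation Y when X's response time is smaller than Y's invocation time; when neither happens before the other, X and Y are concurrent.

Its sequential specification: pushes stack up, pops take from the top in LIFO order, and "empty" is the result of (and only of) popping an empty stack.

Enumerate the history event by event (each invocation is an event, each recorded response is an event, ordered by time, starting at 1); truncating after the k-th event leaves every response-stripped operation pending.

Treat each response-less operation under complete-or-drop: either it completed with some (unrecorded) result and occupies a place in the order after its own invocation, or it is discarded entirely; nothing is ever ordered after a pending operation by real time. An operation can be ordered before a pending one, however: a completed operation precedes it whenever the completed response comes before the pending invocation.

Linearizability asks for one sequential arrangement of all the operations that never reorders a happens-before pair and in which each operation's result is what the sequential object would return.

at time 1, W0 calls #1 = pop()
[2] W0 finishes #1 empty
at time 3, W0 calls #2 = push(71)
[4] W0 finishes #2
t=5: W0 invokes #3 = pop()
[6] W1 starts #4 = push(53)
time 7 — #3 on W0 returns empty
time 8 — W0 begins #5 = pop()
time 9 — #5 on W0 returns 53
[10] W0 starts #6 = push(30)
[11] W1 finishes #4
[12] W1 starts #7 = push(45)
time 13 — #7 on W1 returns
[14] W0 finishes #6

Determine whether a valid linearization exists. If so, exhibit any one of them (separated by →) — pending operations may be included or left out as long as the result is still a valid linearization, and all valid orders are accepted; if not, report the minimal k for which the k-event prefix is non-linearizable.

not linearizable — minimal violating prefix: 7 events

the violation lands at event 7, #3's response at time 7: events 1..6 linearize, events 1..7 do not
one real-time candidate order over the 3 completed operations — the LIFO stack replay rejects it
no completion choice of the 1 pending operation (#4) rescues it — every subset was tried
sample order #1, #2, #3 (pending dropped) stalls at step 3 — #3 pop() → empty has no legal effect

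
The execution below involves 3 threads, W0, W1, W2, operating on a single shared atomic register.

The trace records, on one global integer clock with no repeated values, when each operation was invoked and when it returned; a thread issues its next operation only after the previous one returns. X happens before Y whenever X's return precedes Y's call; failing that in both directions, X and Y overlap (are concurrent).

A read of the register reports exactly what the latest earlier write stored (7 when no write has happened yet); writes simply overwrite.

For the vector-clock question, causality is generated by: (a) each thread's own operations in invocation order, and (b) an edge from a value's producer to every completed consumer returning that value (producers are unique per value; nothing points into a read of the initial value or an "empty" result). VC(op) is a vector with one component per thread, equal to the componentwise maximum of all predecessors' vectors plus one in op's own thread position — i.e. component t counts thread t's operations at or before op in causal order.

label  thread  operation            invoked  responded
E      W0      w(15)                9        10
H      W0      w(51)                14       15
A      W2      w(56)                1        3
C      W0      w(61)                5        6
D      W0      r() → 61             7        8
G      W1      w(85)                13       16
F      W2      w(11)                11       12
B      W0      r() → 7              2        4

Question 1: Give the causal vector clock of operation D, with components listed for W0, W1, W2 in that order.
Answer: (3, 0, 0)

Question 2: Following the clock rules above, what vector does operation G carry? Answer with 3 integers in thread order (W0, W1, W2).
Answer: (0, 1, 0)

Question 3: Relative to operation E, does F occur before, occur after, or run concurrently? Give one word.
Answer: after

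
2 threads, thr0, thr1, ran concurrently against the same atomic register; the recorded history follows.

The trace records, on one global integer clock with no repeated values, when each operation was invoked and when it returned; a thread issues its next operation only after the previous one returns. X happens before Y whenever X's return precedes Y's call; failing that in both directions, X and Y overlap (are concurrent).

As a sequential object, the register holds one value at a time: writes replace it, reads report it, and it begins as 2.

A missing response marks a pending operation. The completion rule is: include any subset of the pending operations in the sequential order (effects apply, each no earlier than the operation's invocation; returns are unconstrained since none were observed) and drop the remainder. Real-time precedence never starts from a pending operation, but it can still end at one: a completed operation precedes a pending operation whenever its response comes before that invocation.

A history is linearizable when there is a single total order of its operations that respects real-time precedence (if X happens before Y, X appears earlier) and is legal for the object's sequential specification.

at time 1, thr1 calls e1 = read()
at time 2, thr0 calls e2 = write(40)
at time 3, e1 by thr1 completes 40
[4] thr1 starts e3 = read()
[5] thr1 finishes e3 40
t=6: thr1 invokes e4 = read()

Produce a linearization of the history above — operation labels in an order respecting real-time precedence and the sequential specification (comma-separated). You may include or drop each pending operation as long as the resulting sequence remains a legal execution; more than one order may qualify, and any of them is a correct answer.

e2, e1, e3

after step 1 (e2 write(40) (pending, included)): value 40
after step 2 (e1 read() → 40): value 40
after step 3 (e3 read() → 40): value 40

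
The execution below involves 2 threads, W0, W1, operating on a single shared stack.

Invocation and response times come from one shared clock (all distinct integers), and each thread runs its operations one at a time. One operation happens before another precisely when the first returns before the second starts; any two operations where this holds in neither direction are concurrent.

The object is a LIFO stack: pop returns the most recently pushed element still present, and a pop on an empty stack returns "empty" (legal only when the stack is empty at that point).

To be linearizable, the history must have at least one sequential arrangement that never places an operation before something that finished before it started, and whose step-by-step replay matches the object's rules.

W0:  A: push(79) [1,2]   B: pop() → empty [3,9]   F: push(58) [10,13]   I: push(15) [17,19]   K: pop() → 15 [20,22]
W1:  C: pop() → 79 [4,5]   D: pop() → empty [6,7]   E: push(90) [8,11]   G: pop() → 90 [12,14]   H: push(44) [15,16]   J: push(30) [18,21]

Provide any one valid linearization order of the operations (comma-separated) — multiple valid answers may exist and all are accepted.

A, C, B, D, E, G, F, H, I, K, J

step 1: A push(79) — stack <79>
step 2: C pop() → 79 — stack <>
step 3: B pop() → empty — stack <>
step 4: D pop() → empty — stack <>
step 5: E push(90) — stack <90>
step 6: G pop() → 90 — stack <>
step 7: F push(58) — stack <58>
step 8: H push(44) — stack <58,44>
step 9: I push(15) — stack <58,44,15>
step 10: K pop() → 15 — stack <58,44>
step 11: J push(30) — stack <58,44,30>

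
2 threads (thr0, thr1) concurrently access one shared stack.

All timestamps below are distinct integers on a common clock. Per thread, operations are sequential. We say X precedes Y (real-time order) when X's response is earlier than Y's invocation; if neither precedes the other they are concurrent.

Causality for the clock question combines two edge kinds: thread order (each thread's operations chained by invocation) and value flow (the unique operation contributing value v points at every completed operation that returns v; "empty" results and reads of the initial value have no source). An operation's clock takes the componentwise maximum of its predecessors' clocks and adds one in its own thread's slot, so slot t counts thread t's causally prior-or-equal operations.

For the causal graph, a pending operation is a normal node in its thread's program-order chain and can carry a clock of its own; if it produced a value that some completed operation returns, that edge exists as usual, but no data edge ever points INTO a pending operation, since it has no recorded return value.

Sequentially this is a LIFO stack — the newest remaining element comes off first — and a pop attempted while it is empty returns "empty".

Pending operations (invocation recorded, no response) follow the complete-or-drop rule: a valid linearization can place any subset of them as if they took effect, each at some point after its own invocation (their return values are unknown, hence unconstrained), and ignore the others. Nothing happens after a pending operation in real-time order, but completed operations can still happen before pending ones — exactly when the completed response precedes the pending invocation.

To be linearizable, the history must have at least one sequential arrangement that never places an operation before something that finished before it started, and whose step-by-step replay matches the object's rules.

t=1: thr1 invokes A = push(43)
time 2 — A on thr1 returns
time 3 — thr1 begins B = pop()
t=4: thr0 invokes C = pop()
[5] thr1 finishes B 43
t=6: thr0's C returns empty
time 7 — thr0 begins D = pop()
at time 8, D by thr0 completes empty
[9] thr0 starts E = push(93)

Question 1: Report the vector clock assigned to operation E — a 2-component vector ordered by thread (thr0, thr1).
(3, 0)

VC(A, invoked at 1): no causal predecessors; +1 on thr1 → (0, 1)
VC(C, invoked at 4): no causal predecessors; +1 on thr0 → (1, 0)
B (invocation 3): componentwise max over VC(A)=(0, 1), +1 at thr1, giving (0, 2)
D (invocation 7): componentwise max over VC(C)=(1, 0), +1 at thr0, giving (2, 0)
E (invocation 9): componentwise max over VC(D)=(2, 0), +1 at thr0, giving (3, 0)
target: VC(E) = (3, 0)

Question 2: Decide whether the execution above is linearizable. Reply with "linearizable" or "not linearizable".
linearizable

one valid linearization: A, B, C, D
after step 1 (A push(43)): stack <43>
after step 2 (B pop() → 43): stack <>
after step 3 (C pop() → empty): stack <>
after step 4 (D pop() → empty): stack <>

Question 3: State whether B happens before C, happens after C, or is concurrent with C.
concurrent

B spans [3,5], C spans [4,6]
the intervals overlap in both directions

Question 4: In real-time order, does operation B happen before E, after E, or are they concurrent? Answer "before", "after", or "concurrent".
before

B spans [3,5], E spans [9,…)
resp(B)=5 < inv(E)=9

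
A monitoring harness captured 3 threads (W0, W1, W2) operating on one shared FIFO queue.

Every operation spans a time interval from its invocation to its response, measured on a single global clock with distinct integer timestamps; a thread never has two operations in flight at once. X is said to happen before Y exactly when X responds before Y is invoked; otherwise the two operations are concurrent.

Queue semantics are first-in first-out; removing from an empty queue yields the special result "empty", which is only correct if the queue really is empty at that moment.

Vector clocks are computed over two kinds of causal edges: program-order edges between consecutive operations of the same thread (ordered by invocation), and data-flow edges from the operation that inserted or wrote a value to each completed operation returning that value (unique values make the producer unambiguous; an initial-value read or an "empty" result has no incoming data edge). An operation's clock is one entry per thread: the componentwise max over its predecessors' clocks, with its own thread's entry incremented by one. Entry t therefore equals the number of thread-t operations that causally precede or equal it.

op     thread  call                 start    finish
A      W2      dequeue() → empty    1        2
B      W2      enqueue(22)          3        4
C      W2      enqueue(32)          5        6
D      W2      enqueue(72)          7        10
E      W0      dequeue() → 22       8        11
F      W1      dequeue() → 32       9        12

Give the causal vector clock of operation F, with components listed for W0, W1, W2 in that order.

(0, 1, 3)

A (invocation 1): nothing precedes it; W2's component alone gives (0, 0, 1)
B, invoked 3, takes VC(A)=(0, 0, 1) under max, adds 1 for W2 → (0, 0, 2)
C, invoked 5, takes VC(B)=(0, 0, 2) under max, adds 1 for W2 → (0, 0, 3)
E, invoked 8, takes VC(B)=(0, 0, 2) under max, adds 1 for W0 → (1, 0, 2)
D, invoked 7, takes VC(C)=(0, 0, 3) under max, adds 1 for W2 → (0, 0, 4)
F, invoked 9, takes VC(C)=(0, 0, 3) under max, adds 1 for W1 → (0, 1, 3)
target: VC(F) = (0, 1, 3)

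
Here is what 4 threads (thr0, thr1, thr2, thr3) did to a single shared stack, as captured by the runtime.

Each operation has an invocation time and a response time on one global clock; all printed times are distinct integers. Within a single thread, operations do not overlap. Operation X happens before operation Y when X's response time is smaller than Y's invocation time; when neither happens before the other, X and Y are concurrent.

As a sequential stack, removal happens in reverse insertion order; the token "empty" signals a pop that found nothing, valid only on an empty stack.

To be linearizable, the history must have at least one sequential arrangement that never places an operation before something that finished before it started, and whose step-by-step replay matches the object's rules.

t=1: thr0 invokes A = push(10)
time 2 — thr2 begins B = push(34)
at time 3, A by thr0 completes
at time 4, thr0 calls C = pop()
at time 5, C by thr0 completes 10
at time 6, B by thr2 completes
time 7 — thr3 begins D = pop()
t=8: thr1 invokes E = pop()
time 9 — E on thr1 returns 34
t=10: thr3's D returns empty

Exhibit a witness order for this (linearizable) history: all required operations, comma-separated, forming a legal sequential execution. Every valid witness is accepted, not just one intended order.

A, C, B, E, D

step 1: A push(10) — stack <10>
step 2: C pop() → 10 — stack <>
step 3: B push(34) — stack <34>
step 4: E pop() → 34 — stack <>
step 5: D pop() → empty — stack <>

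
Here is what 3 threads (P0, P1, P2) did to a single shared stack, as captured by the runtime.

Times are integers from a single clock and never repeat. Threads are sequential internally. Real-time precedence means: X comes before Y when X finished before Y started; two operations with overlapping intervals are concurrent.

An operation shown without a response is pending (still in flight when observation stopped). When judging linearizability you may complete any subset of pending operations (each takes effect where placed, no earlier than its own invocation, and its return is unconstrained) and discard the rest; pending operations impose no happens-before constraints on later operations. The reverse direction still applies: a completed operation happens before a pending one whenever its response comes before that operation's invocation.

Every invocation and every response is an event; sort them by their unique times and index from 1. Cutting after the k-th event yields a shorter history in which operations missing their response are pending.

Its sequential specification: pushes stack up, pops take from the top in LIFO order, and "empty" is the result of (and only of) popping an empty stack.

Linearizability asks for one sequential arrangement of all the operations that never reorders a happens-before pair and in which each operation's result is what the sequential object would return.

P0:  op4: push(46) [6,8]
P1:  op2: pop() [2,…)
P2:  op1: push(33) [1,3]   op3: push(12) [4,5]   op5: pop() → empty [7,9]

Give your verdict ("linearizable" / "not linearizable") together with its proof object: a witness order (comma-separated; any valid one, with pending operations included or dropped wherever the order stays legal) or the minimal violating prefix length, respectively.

already the first 9 events (up to op5's response at time 9) admit no linearization; the first 8 still do
all 2 real-time-respecting orders fail — 4 completed stack operations, no legal replay
include/drop combinations of the 1 pending operation (op2) were all tried; none helps
for example op1, op3, op4, op5 (pending dropped) fails at step 4: op5 pop() → empty is not legal there
for example op1, op3, op5, op4 (pending dropped) fails at step 3: op5 pop() → empty is not legal there

not linearizable — minimal violating prefix: 9 events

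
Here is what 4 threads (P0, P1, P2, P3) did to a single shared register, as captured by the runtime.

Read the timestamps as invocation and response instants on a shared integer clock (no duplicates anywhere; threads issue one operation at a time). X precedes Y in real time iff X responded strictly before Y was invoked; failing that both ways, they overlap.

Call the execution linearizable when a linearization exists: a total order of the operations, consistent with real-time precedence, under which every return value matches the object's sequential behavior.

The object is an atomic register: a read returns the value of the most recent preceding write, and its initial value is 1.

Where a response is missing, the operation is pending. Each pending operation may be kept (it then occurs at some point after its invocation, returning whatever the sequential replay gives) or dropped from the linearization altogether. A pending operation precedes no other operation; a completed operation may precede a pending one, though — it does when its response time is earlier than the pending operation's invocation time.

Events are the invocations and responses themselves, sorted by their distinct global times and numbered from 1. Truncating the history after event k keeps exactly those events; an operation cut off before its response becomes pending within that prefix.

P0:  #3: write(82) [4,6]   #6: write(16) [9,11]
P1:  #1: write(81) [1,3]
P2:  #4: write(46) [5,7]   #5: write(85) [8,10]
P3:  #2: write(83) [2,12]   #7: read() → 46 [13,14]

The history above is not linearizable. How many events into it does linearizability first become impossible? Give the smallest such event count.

14

a valid linearization of events 1..13 exists, for instance #1, #2, #3, #4, #5, #6:
after step 1 (#1 write(81)): value 81
after step 2 (#2 write(83)): value 83
after step 3 (#3 write(82)): value 82
after step 4 (#4 write(46)): value 46
after step 5 (#5 write(85)): value 85
after step 6 (#6 write(16)): value 16
at event 14 (#7's time-14 response) nothing linearizes any more
for example #1, #2, #3, #4, #5, #6, #7 fails at step 7: #7 read() → 46 is not legal there
for example #1, #2, #3, #4, #6, #5, #7 fails at step 7: #7 read() → 46 is not legal there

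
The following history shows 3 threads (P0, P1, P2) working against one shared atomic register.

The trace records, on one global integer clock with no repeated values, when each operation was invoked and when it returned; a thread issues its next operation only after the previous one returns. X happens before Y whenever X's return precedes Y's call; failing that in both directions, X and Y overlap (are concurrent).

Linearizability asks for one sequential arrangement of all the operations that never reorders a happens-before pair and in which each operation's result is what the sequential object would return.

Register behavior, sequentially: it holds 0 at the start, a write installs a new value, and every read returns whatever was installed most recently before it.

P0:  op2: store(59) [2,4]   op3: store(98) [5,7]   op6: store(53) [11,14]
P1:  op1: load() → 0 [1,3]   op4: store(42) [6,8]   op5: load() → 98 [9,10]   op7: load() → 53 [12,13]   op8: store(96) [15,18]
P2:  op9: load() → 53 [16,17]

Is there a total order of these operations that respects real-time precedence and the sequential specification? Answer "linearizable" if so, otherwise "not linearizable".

a witness: op1, op2, op4, op3, op5, op6, op7, op9, op8
1. op1 load() → 0, leaving value 0
2. op2 store(59), leaving value 59
3. op4 store(42), leaving value 42
4. op3 store(98), leaving value 98
5. op5 load() → 98, leaving value 98
6. op6 store(53), leaving value 53
7. op7 load() → 53, leaving value 53
8. op9 load() → 53, leaving value 53
9. op8 store(96), leaving value 96

linearizable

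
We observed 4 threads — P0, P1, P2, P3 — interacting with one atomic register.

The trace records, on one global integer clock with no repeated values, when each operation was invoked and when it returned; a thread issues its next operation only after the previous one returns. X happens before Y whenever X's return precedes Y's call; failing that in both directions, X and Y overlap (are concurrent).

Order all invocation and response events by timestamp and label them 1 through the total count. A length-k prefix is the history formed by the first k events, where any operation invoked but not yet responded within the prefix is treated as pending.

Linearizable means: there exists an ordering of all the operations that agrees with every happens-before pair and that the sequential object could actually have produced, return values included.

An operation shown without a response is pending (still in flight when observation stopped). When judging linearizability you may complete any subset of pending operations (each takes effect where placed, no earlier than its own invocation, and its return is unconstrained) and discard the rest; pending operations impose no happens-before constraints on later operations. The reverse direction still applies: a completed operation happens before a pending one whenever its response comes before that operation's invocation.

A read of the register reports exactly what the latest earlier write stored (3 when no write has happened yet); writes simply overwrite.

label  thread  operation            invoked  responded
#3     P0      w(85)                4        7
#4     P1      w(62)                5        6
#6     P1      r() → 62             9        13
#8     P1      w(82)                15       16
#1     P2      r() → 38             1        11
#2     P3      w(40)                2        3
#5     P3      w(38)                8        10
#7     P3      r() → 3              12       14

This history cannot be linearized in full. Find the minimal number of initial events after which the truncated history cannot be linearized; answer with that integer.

a valid linearization of events 1..13 exists, for instance #2, #3, #4, #6, #5, #1:
after step 1 (#2 w(40)): value 40
after step 2 (#3 w(85)): value 85
after step 3 (#4 w(62)): value 62
after step 4 (#6 r() → 62): value 62
after step 5 (#5 w(38)): value 38
after step 6 (#1 r() → 38): value 38
once event 14 joins (#7's response, time 14), exhaustive search finds no witness
sample order #1, #2, #3, #4, #5, #6, #7 stalls at step 1 — #1 r() → 38 has no legal effect
sample order #1, #2, #3, #4, #5, #7, #6 stalls at step 1 — #1 r() → 38 has no legal effect

14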